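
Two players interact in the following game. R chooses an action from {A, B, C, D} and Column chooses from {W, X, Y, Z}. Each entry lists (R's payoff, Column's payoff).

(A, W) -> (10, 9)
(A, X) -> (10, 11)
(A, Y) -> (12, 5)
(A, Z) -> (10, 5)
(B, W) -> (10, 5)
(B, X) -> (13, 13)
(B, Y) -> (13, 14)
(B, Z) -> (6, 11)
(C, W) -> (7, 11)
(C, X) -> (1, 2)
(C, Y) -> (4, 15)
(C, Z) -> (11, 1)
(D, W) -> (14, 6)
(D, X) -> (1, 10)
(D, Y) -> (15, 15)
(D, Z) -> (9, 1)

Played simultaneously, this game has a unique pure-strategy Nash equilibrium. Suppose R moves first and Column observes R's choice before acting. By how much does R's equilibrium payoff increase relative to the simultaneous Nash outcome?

0

Column best-responds to each possible R move:
- A: Column compares 9, 11, 5, 5 and picks X; R would get 10.
- B: Column compares 5, 13, 14, 11 and picks Y; R would get 13.
- C: Column compares 11, 2, 15, 1 and picks Y; R would get 4.
- D: Column compares 6, 10, 15, 1 and picks Y; R would get 15.
Maximizing over 10, 13, 4, 15, R chooses D. Subgame-perfect outcome: (D, Y) with payoffs (15, 15).
Under simultaneous play:
R's best replies: W→D; X→B; Y→D; Z→C.
Column's best replies: A→X; B→Y; C→Y; D→Y.
The unique mutual best reply is (D, Y), giving (15, 15).
R's commitment gain: 15 − 15 = 0.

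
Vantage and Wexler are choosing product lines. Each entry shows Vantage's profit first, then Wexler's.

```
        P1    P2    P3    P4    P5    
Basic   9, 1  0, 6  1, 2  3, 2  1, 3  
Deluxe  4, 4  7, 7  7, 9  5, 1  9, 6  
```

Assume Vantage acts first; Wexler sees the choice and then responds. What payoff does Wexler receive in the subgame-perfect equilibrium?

9

Solve by backward induction (Vantage leads).
- Basic: BR = P2, leader payoff 0.
- Deluxe: BR = P3, leader payoff 7.
Maximizing over 0, 7, Vantage chooses Deluxe. Subgame-perfect outcome: (Deluxe, P3) with payoffs (7, 9).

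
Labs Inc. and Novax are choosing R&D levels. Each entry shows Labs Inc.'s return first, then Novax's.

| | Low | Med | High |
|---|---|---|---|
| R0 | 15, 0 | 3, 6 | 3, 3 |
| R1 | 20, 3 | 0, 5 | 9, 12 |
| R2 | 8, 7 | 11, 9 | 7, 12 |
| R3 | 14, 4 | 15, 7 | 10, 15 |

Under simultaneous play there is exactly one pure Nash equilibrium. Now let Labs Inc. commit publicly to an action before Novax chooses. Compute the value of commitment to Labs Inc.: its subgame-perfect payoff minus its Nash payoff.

Solve by backward induction (Labs Inc. leads).
- R0: BR = Med, leader payoff 3.
- R1: BR = High, leader payoff 9.
- R2: BR = High, leader payoff 7.
- R3: BR = High, leader payoff 10.
Maximizing over 3, 9, 7, 10, Labs Inc. chooses R3. Subgame-perfect outcome: (R3, High) with payoffs (10, 15).
Now find the simultaneous Nash equilibrium.
Labs Inc.'s best replies: Low→R1; Med→R3; High→R3.
Novax's best replies: R0→Med; R1→High; R2→High; R3→High.
Only (R3, High) has each player best-responding; Nash payoffs (10, 15).
Labs Inc.'s commitment gain: 10 − 10 = 0.

0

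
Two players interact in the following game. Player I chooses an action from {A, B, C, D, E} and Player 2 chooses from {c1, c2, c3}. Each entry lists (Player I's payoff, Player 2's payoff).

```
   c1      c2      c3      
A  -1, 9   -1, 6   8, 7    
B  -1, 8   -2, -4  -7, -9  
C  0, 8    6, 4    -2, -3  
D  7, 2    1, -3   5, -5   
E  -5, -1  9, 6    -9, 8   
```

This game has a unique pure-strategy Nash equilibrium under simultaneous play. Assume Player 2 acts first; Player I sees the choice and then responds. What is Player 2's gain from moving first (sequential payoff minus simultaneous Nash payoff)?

5

Solve by backward induction (Player 2 leads).
- c1 → Player I plays D (best of -1, -1, 0, 7, -5); Player 2 gets 2.
- c2 → Player I plays E (best of -1, -2, 6, 1, 9); Player 2 gets 6.
- c3 → Player I plays A (best of 8, -7, -2, 5, -9); Player 2 gets 7.
Among 2, 6, 7, the best is 7 at c3. Subgame-perfect outcome: (A, c3) with payoffs (8, 7).
Now find the simultaneous Nash equilibrium.
Player I's best replies: c1→D; c2→E; c3→A.
Player 2's best replies: A→c1; B→c1; C→c1; D→c1; E→c3.
Only (D, c1) has each player best-responding; Nash payoffs (7, 2).
Player 2's commitment gain: 7 − 2 = 5.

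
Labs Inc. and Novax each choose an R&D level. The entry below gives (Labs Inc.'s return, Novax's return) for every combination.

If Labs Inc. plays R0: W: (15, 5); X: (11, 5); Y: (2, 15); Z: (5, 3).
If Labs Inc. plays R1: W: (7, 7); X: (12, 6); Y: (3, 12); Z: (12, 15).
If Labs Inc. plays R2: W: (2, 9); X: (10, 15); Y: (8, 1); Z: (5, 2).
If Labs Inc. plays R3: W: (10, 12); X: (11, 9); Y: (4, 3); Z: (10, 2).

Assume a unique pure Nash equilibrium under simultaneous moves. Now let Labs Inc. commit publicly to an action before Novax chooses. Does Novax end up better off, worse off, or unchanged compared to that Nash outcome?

unchanged

Work backward from Novax's decision.
- R0 → Novax plays Y (best of 5, 5, 15, 3); Labs Inc. gets 2.
- R1 → Novax plays Z (best of 7, 6, 12, 15); Labs Inc. gets 12.
- R2 → Novax plays X (best of 9, 15, 1, 2); Labs Inc. gets 10.
- R3 → Novax plays W (best of 12, 9, 3, 2); Labs Inc. gets 10.
Maximizing over 2, 12, 10, 10, Labs Inc. chooses R1. Subgame-perfect outcome: (R1, Z) with payoffs (12, 15).
Under simultaneous play:
Labs Inc.'s best replies: W→R0; X→R1; Y→R2; Z→R1.
Novax's best replies: R0→Y; R1→Z; R2→X; R3→W.
Only (R1, Z) has each player best-responding; Nash payoffs (12, 15).
Novax earns 15 sequentially versus 15 at the Nash outcome: unchanged.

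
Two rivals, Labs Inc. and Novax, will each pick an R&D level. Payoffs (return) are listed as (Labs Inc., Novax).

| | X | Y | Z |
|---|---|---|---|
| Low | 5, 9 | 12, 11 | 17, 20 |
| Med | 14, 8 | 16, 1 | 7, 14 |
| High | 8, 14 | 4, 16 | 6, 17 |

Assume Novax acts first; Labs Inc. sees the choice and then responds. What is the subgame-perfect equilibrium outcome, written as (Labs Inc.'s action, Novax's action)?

Solve by backward induction (Novax leads).
- X: Labs Inc. compares 5, 14, 8 and picks Med; Novax would get 8.
- Y: Labs Inc. compares 12, 16, 4 and picks Med; Novax would get 1.
- Z: Labs Inc. compares 17, 7, 6 and picks Low; Novax would get 20.
Among 8, 1, 20, the best is 20 at Z. Subgame-perfect outcome: (Low, Z) with payoffs (17, 20).

(Low, Z)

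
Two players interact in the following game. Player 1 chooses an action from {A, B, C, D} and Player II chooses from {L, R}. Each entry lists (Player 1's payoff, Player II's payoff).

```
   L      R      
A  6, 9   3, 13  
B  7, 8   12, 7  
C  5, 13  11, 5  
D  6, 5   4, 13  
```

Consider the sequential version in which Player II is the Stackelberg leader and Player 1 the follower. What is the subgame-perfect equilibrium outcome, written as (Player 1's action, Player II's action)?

(B, L)

Backward induction with Player II moving first.
- L: Player 1 compares 6, 7, 5, 6 and picks B; Player II would get 8.
- R: Player 1 compares 3, 12, 11, 4 and picks B; Player II would get 7.
Maximizing over 8, 7, Player II chooses L. Subgame-perfect outcome: (B, L) with payoffs (7, 8).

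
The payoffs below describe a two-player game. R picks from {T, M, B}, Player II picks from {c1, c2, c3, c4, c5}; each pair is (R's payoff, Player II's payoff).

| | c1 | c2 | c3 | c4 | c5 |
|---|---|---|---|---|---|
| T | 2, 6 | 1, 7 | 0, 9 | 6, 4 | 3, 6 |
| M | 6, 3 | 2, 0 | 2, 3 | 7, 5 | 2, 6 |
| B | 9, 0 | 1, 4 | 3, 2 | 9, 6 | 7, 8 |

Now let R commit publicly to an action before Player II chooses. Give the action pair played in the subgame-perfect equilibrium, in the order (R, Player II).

(B, c5)

Backward induction with R moving first.
- T → Player II plays c3 (best of 6, 7, 9, 4, 6); R gets 0.
- M → Player II plays c5 (best of 3, 0, 3, 5, 6); R gets 2.
- B → Player II plays c5 (best of 0, 4, 2, 6, 8); R gets 7.
R's induced payoffs are 0, 2, 7, so R commits to B. Subgame-perfect outcome: (B, c5) with payoffs (7, 8).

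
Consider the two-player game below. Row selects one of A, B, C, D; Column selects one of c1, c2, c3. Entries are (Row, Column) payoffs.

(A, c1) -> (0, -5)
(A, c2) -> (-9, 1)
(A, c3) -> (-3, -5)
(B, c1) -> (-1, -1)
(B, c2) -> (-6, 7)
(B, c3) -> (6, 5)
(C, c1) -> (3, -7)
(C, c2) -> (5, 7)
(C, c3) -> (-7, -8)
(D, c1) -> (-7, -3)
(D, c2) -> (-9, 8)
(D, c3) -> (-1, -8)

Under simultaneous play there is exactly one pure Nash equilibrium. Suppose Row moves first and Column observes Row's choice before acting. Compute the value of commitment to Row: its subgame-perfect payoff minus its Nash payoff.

0

Work backward from Column's decision.
- A → Column plays c2 (best of -5, 1, -5); Row gets -9.
- B → Column plays c2 (best of -1, 7, 5); Row gets -6.
- C → Column plays c2 (best of -7, 7, -8); Row gets 5.
- D → Column plays c2 (best of -3, 8, -8); Row gets -9.
Row's induced payoffs are -9, -6, 5, -9, so Row commits to C. Subgame-perfect outcome: (C, c2) with payoffs (5, 7).
Now find the simultaneous Nash equilibrium.
Row's best replies: c1→C; c2→C; c3→B.
Column's best replies: A→c2; B→c2; C→c2; D→c2.
The unique mutual best reply is (C, c2), giving (5, 7).
Row's commitment gain: 5 − 5 = 0.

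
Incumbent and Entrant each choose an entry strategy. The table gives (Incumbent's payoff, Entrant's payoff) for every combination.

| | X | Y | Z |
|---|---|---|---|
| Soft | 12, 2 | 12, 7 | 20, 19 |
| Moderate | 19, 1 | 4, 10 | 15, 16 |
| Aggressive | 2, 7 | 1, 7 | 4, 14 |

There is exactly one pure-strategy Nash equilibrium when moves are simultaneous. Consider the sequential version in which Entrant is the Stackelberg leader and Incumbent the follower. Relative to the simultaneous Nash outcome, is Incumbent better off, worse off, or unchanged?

Incumbent best-responds to each possible Entrant move:
- X: Incumbent compares 12, 19, 2 and picks Moderate; Entrant would get 1.
- Y: Incumbent compares 12, 4, 1 and picks Soft; Entrant would get 7.
- Z: Incumbent compares 20, 15, 4 and picks Soft; Entrant would get 19.
Entrant's induced payoffs are 1, 7, 19, so Entrant commits to Z. Subgame-perfect outcome: (Soft, Z) with payoffs (20, 19).
Under simultaneous play:
Incumbent's best replies: X→Moderate; Y→Soft; Z→Soft.
Entrant's best replies: Soft→Z; Moderate→Z; Aggressive→Z.
Only (Soft, Z) has each player best-responding; Nash payoffs (20, 19).
Incumbent earns 20 sequentially versus 20 at the Nash outcome: unchanged.

unchanged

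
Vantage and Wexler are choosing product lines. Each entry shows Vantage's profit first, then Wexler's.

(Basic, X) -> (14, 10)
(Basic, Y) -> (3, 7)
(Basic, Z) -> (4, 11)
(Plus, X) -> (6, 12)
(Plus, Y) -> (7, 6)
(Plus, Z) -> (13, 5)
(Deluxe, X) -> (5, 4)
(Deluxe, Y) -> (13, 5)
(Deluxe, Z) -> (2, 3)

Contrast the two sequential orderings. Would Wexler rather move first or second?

first

If Vantage leads: Wexler's best replies are Basic→Z, Plus→X, Deluxe→Y; Vantage's induced payoffs 4, 6, 13; outcome (Deluxe, Y), payoffs (13, 5).
If Wexler leads: Vantage's best replies are X→Basic, Y→Deluxe, Z→Plus; Wexler's induced payoffs 10, 5, 5; outcome (Basic, X), payoffs (14, 10).
Wexler gets 10 moving first and 5 moving second, so Wexler prefers to move first.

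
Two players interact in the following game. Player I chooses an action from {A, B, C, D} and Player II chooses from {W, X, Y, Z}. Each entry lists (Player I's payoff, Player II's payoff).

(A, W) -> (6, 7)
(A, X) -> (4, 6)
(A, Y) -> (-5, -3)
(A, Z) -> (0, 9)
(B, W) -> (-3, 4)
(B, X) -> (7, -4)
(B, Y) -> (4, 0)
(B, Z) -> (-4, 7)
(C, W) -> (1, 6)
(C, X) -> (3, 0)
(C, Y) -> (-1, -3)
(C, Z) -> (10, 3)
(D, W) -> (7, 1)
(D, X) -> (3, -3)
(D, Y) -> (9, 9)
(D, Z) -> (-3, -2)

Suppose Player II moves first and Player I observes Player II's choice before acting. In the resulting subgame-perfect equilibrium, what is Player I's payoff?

9

Solve by backward induction (Player II leads).
- W: Player I compares 6, -3, 1, 7 and picks D; Player II would get 1.
- X: Player I compares 4, 7, 3, 3 and picks B; Player II would get -4.
- Y: Player I compares -5, 4, -1, 9 and picks D; Player II would get 9.
- Z: Player I compares 0, -4, 10, -3 and picks C; Player II would get 3.
Among 1, -4, 9, 3, the best is 9 at Y. Subgame-perfect outcome: (D, Y) with payoffs (9, 9).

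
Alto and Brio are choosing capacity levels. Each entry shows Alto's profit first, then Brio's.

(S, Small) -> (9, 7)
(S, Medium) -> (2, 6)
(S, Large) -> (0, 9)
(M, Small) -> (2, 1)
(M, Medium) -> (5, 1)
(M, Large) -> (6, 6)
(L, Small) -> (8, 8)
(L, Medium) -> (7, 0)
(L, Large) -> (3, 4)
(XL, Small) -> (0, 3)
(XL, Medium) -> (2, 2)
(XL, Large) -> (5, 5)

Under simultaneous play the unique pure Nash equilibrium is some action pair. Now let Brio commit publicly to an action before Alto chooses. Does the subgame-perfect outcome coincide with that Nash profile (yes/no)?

Alto best-responds to each possible Brio move:
- Small: Alto compares 9, 2, 8, 0 and picks S; Brio would get 7.
- Medium: Alto compares 2, 5, 7, 2 and picks L; Brio would get 0.
- Large: Alto compares 0, 6, 3, 5 and picks M; Brio would get 6.
Maximizing over 7, 0, 6, Brio chooses Small. Subgame-perfect outcome: (S, Small) with payoffs (9, 7).
For the simultaneous game, intersect best replies.
Alto's best replies: Small→S; Medium→L; Large→M.
Brio's best replies: S→Large; M→Large; L→Small; XL→Large.
The unique mutual best reply is (M, Large), giving (6, 6).
Sequential outcome (S, Small) differs from the Nash profile (M, Large).

no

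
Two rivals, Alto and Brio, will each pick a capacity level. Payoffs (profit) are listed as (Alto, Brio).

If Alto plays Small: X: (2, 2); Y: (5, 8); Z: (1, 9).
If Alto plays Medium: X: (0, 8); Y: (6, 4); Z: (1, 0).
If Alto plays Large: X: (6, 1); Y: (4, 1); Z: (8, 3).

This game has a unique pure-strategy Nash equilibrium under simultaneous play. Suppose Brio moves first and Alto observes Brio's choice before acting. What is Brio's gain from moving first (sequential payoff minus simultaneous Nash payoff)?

Work backward from Alto's decision.
- X → Alto plays Large (best of 2, 0, 6); Brio gets 1.
- Y → Alto plays Medium (best of 5, 6, 4); Brio gets 4.
- Z → Alto plays Large (best of 1, 1, 8); Brio gets 3.
Brio's induced payoffs are 1, 4, 3, so Brio commits to Y. Subgame-perfect outcome: (Medium, Y) with payoffs (6, 4).
For the simultaneous game, intersect best replies.
Alto's best replies: X→Large; Y→Medium; Z→Large.
Brio's best replies: Small→Z; Medium→X; Large→Z.
The unique mutual best reply is (Large, Z), giving (8, 3).
Brio's commitment gain: 4 − 3 = 1.

1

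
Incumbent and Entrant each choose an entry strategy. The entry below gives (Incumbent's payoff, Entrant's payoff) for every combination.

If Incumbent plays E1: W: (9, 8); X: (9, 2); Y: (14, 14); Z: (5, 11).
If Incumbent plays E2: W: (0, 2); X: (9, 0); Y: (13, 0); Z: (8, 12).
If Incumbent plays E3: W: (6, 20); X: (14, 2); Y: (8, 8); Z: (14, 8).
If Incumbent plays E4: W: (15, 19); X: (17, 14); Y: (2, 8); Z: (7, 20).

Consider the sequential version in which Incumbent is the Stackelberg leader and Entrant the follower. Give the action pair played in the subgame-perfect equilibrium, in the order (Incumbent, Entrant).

Work backward from Entrant's decision.
- E1 → Entrant plays Y (best of 8, 2, 14, 11); Incumbent gets 14.
- E2 → Entrant plays Z (best of 2, 0, 0, 12); Incumbent gets 8.
- E3 → Entrant plays W (best of 20, 2, 8, 8); Incumbent gets 6.
- E4 → Entrant plays Z (best of 19, 14, 8, 20); Incumbent gets 7.
Incumbent's induced payoffs are 14, 8, 6, 7, so Incumbent commits to E1. Subgame-perfect outcome: (E1, Y) with payoffs (14, 14).

(E1, Y)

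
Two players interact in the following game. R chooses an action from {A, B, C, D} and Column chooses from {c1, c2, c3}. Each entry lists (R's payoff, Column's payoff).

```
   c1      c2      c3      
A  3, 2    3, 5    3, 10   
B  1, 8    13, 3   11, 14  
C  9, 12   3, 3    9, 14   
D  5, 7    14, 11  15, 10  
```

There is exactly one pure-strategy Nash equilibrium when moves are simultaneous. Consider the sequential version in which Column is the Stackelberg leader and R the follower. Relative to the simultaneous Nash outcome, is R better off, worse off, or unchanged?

worse off

R best-responds to each possible Column move:
- c1: R compares 3, 1, 9, 5 and picks C; Column would get 12.
- c2: R compares 3, 13, 3, 14 and picks D; Column would get 11.
- c3: R compares 3, 11, 9, 15 and picks D; Column would get 10.
Among 12, 11, 10, the best is 12 at c1. Subgame-perfect outcome: (C, c1) with payoffs (9, 12).
For the simultaneous game, intersect best replies.
R's best replies: c1→C; c2→D; c3→D.
Column's best replies: A→c3; B→c3; C→c3; D→c2.
Only (D, c2) has each player best-responding; Nash payoffs (14, 11).
R earns 9 sequentially versus 14 at the Nash outcome: worse off.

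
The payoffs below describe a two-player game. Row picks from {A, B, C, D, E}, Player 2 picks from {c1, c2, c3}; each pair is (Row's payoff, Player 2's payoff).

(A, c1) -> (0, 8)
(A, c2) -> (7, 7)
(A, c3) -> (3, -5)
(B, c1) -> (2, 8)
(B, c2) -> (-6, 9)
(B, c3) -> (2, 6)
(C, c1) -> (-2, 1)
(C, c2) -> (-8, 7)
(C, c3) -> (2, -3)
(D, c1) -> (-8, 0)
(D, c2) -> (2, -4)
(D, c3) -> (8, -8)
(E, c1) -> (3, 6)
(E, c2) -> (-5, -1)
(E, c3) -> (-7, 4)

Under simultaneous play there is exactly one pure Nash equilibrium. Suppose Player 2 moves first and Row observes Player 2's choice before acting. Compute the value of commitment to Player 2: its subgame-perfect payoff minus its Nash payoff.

1

Backward induction with Player 2 moving first.
- c1: Row compares 0, 2, -2, -8, 3 and picks E; Player 2 would get 6.
- c2: Row compares 7, -6, -8, 2, -5 and picks A; Player 2 would get 7.
- c3: Row compares 3, 2, 2, 8, -7 and picks D; Player 2 would get -8.
Among 6, 7, -8, the best is 7 at c2. Subgame-perfect outcome: (A, c2) with payoffs (7, 7).
Under simultaneous play:
Row's best replies: c1→E; c2→A; c3→D.
Player 2's best replies: A→c1; B→c2; C→c2; D→c1; E→c1.
The unique mutual best reply is (E, c1), giving (3, 6).
Player 2's commitment gain: 7 − 6 = 1.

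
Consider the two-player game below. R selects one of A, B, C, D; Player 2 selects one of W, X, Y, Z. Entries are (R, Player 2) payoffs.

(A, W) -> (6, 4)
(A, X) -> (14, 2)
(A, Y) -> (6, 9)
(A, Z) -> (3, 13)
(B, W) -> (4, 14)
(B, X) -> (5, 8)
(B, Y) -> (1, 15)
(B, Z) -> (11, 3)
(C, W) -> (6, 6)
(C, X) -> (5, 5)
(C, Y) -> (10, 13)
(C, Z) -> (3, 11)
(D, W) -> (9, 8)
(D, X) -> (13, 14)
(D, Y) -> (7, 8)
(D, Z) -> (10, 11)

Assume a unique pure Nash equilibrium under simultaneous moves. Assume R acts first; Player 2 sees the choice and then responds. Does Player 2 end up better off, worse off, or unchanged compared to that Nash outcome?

better off

Solve by backward induction (R leads).
- A: BR = Z, leader payoff 3.
- B: BR = Y, leader payoff 1.
- C: BR = Y, leader payoff 10.
- D: BR = X, leader payoff 13.
R's induced payoffs are 3, 1, 10, 13, so R commits to D. Subgame-perfect outcome: (D, X) with payoffs (13, 14).
For the simultaneous game, intersect best replies.
R's best replies: W→D; X→A; Y→C; Z→B.
Player 2's best replies: A→Z; B→Y; C→Y; D→X.
Only (C, Y) has each player best-responding; Nash payoffs (10, 13).
Player 2 earns 14 sequentially versus 13 at the Nash outcome: better off.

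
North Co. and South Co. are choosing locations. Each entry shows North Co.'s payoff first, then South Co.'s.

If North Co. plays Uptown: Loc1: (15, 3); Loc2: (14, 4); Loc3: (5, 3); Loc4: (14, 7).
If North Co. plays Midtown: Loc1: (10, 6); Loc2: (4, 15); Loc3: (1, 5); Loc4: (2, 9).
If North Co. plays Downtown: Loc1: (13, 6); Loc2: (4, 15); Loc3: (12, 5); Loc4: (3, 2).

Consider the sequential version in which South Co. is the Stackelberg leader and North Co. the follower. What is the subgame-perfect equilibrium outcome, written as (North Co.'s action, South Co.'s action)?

(Uptown, Loc4)

Solve by backward induction (South Co. leads).
- Loc1: North Co. compares 15, 10, 13 and picks Uptown; South Co. would get 3.
- Loc2: North Co. compares 14, 4, 4 and picks Uptown; South Co. would get 4.
- Loc3: North Co. compares 5, 1, 12 and picks Downtown; South Co. would get 5.
- Loc4: North Co. compares 14, 2, 3 and picks Uptown; South Co. would get 7.
South Co.'s induced payoffs are 3, 4, 5, 7, so South Co. commits to Loc4. Subgame-perfect outcome: (Uptown, Loc4) with payoffs (14, 7).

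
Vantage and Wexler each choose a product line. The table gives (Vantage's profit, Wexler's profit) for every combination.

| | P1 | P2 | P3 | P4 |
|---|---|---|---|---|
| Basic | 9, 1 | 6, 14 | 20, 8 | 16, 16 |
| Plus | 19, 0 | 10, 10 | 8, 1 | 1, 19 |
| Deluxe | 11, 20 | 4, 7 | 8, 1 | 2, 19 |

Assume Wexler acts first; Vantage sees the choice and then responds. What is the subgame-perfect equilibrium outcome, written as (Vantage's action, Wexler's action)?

Work backward from Vantage's decision.
- P1: Vantage compares 9, 19, 11 and picks Plus; Wexler would get 0.
- P2: Vantage compares 6, 10, 4 and picks Plus; Wexler would get 10.
- P3: Vantage compares 20, 8, 8 and picks Basic; Wexler would get 8.
- P4: Vantage compares 16, 1, 2 and picks Basic; Wexler would get 16.
Wexler's induced payoffs are 0, 10, 8, 16, so Wexler commits to P4. Subgame-perfect outcome: (Basic, P4) with payoffs (16, 16).

(Basic, P4)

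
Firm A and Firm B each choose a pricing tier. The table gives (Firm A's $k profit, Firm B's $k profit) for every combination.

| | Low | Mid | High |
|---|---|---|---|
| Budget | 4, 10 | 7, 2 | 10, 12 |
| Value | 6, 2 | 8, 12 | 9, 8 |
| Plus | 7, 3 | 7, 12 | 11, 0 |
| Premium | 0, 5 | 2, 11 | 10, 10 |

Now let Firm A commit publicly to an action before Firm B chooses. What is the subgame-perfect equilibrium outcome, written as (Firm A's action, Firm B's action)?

Backward induction with Firm A moving first.
- Budget: BR = High, leader payoff 10.
- Value: BR = Mid, leader payoff 8.
- Plus: BR = Mid, leader payoff 7.
- Premium: BR = Mid, leader payoff 2.
Maximizing over 10, 8, 7, 2, Firm A chooses Budget. Subgame-perfect outcome: (Budget, High) with payoffs (10, 12).

(Budget, High)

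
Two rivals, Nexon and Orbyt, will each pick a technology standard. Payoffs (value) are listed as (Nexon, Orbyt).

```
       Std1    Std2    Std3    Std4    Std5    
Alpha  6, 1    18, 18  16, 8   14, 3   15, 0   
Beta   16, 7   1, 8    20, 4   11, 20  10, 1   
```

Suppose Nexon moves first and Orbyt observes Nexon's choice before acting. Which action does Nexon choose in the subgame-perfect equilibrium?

Alpha

Solve by backward induction (Nexon leads).
- Alpha: BR = Std2, leader payoff 18.
- Beta: BR = Std4, leader payoff 11.
Maximizing over 18, 11, Nexon chooses Alpha. Subgame-perfect outcome: (Alpha, Std2) with payoffs (18, 18).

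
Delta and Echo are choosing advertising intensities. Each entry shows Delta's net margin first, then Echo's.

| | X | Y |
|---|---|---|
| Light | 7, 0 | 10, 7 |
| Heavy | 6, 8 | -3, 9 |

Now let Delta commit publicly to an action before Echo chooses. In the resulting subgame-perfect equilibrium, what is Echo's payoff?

Backward induction with Delta moving first.
- Light → Echo plays Y (best of 0, 7); Delta gets 10.
- Heavy → Echo plays Y (best of 8, 9); Delta gets -3.
Delta's induced payoffs are 10, -3, so Delta commits to Light. Subgame-perfect outcome: (Light, Y) with payoffs (10, 7).

7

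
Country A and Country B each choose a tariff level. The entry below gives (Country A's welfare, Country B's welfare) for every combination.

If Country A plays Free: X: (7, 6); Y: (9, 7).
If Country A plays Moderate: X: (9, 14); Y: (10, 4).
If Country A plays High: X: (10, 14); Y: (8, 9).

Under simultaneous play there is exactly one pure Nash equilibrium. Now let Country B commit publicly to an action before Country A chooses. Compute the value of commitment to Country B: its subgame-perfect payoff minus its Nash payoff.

0

Country A best-responds to each possible Country B move:
- X: Country A compares 7, 9, 10 and picks High; Country B would get 14.
- Y: Country A compares 9, 10, 8 and picks Moderate; Country B would get 4.
Country B's induced payoffs are 14, 4, so Country B commits to X. Subgame-perfect outcome: (High, X) with payoffs (10, 14).
Under simultaneous play:
Country A's best replies: X→High; Y→Moderate.
Country B's best replies: Free→Y; Moderate→X; High→X.
Only (High, X) has each player best-responding; Nash payoffs (10, 14).
Country B's commitment gain: 14 − 14 = 0.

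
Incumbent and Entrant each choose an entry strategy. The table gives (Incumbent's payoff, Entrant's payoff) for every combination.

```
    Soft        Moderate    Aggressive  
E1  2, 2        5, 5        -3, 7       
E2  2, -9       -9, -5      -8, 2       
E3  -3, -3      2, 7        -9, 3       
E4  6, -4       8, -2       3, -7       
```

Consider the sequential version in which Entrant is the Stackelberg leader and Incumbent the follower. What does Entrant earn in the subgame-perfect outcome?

Backward induction with Entrant moving first.
- Soft: Incumbent compares 2, 2, -3, 6 and picks E4; Entrant would get -4.
- Moderate: Incumbent compares 5, -9, 2, 8 and picks E4; Entrant would get -2.
- Aggressive: Incumbent compares -3, -8, -9, 3 and picks E4; Entrant would get -7.
Entrant's induced payoffs are -4, -2, -7, so Entrant commits to Moderate. Subgame-perfect outcome: (E4, Moderate) with payoffs (8, -2).

-2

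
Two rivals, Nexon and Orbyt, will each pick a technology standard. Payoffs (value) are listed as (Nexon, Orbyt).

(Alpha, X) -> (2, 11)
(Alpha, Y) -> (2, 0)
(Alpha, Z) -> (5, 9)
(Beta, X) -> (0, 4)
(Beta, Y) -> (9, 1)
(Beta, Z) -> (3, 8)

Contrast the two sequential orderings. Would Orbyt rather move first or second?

first

If Nexon leads: Orbyt's best replies are Alpha→X, Beta→Z; Nexon's induced payoffs 2, 3; outcome (Beta, Z), payoffs (3, 8).
If Orbyt leads: Nexon's best replies are X→Alpha, Y→Beta, Z→Alpha; Orbyt's induced payoffs 11, 1, 9; outcome (Alpha, X), payoffs (2, 11).
Orbyt gets 11 moving first and 8 moving second, so Orbyt prefers to move first.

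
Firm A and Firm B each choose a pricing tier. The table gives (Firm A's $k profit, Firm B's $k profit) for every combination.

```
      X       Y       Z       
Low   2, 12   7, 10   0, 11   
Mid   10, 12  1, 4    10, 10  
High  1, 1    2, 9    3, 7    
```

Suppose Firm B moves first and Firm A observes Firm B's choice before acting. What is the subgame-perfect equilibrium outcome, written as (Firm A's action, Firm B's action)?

Work backward from Firm A's decision.
- X: Firm A compares 2, 10, 1 and picks Mid; Firm B would get 12.
- Y: Firm A compares 7, 1, 2 and picks Low; Firm B would get 10.
- Z: Firm A compares 0, 10, 3 and picks Mid; Firm B would get 10.
Firm B's induced payoffs are 12, 10, 10, so Firm B commits to X. Subgame-perfect outcome: (Mid, X) with payoffs (10, 12).

(Mid, X)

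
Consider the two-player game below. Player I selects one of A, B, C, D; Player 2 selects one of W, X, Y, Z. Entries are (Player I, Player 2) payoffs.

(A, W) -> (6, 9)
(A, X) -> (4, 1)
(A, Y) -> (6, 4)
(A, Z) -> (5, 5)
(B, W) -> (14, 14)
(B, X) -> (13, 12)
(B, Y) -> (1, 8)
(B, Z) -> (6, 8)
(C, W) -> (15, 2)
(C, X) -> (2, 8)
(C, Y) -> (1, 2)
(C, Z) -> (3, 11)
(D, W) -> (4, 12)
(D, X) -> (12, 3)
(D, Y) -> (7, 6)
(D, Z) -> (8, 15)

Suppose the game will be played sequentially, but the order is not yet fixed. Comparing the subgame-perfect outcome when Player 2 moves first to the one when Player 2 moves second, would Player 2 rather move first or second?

first

If Player I leads: Player 2's best replies are A→W, B→W, C→Z, D→Z; Player I's induced payoffs 6, 14, 3, 8; outcome (B, W), payoffs (14, 14).
If Player 2 leads: Player I's best replies are W→C, X→B, Y→D, Z→D; Player 2's induced payoffs 2, 12, 6, 15; outcome (D, Z), payoffs (8, 15).
Player 2 gets 15 moving first and 14 moving second, so Player 2 prefers to move first.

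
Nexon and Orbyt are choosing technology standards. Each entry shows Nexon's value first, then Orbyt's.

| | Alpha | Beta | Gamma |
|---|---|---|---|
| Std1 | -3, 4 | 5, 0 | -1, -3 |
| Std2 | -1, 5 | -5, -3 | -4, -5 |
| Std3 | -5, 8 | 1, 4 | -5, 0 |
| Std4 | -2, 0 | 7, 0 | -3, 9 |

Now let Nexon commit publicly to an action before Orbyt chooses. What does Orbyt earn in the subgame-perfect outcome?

Orbyt best-responds to each possible Nexon move:
- Std1: Orbyt compares 4, 0, -3 and picks Alpha; Nexon would get -3.
- Std2: Orbyt compares 5, -3, -5 and picks Alpha; Nexon would get -1.
- Std3: Orbyt compares 8, 4, 0 and picks Alpha; Nexon would get -5.
- Std4: Orbyt compares 0, 0, 9 and picks Gamma; Nexon would get -3.
Nexon's induced payoffs are -3, -1, -5, -3, so Nexon commits to Std2. Subgame-perfect outcome: (Std2, Alpha) with payoffs (-1, 5).

5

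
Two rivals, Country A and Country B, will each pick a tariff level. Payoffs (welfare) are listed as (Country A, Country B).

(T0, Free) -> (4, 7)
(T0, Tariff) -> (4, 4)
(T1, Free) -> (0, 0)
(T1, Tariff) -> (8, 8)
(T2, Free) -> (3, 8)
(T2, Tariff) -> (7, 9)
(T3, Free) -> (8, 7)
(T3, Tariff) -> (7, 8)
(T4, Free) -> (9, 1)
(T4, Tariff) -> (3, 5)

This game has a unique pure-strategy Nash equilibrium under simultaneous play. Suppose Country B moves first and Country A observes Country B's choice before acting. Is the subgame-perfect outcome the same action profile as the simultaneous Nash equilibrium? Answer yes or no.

Country A best-responds to each possible Country B move:
- Free → Country A plays T4 (best of 4, 0, 3, 8, 9); Country B gets 1.
- Tariff → Country A plays T1 (best of 4, 8, 7, 7, 3); Country B gets 8.
Among 1, 8, the best is 8 at Tariff. Subgame-perfect outcome: (T1, Tariff) with payoffs (8, 8).
Now find the simultaneous Nash equilibrium.
Country A's best replies: Free→T4; Tariff→T1.
Country B's best replies: T0→Free; T1→Tariff; T2→Tariff; T3→Tariff; T4→Tariff.
Only (T1, Tariff) has each player best-responding; Nash payoffs (8, 8).
Sequential outcome (T1, Tariff) coincides with the Nash profile (T1, Tariff).

yes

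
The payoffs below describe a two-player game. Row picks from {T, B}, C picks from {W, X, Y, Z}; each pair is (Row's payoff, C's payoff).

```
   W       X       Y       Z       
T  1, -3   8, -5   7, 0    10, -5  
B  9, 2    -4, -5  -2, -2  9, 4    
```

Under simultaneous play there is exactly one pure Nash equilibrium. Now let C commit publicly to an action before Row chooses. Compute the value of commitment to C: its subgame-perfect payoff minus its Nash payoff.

2

Row best-responds to each possible C move:
- W → Row plays B (best of 1, 9); C gets 2.
- X → Row plays T (best of 8, -4); C gets -5.
- Y → Row plays T (best of 7, -2); C gets 0.
- Z → Row plays T (best of 10, 9); C gets -5.
C's induced payoffs are 2, -5, 0, -5, so C commits to W. Subgame-perfect outcome: (B, W) with payoffs (9, 2).
Under simultaneous play:
Row's best replies: W→B; X→T; Y→T; Z→T.
C's best replies: T→Y; B→Z.
Only (T, Y) has each player best-responding; Nash payoffs (7, 0).
C's commitment gain: 2 − 0 = 2.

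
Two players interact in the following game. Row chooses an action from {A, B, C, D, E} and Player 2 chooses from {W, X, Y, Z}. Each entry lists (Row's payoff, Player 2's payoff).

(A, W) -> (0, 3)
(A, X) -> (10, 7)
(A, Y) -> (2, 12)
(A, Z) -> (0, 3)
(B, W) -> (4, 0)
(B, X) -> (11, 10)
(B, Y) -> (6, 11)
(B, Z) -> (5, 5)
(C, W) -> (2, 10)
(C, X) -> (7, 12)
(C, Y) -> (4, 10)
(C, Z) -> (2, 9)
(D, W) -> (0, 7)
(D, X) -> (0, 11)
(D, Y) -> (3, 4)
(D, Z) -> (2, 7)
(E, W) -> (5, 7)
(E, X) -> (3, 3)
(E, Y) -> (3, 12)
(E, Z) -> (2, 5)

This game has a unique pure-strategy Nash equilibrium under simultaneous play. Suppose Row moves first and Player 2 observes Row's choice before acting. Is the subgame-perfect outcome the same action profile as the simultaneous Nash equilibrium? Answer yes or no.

no

Solve by backward induction (Row leads).
- A: BR = Y, leader payoff 2.
- B: BR = Y, leader payoff 6.
- C: BR = X, leader payoff 7.
- D: BR = X, leader payoff 0.
- E: BR = Y, leader payoff 3.
Among 2, 6, 7, 0, 3, the best is 7 at C. Subgame-perfect outcome: (C, X) with payoffs (7, 12).
Now find the simultaneous Nash equilibrium.
Row's best replies: W→E; X→B; Y→B; Z→B.
Player 2's best replies: A→Y; B→Y; C→X; D→X; E→Y.
The unique mutual best reply is (B, Y), giving (6, 11).
Sequential outcome (C, X) differs from the Nash profile (B, Y).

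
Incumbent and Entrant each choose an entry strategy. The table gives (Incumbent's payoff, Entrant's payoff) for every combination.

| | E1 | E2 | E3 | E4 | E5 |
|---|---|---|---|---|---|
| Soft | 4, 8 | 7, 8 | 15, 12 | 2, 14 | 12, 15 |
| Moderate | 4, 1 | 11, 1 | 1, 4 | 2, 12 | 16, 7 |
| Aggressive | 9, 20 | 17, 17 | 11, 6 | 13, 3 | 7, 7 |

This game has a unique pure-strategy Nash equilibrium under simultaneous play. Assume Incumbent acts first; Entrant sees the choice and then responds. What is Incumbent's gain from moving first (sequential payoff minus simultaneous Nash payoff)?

3

Backward induction with Incumbent moving first.
- Soft → Entrant plays E5 (best of 8, 8, 12, 14, 15); Incumbent gets 12.
- Moderate → Entrant plays E4 (best of 1, 1, 4, 12, 7); Incumbent gets 2.
- Aggressive → Entrant plays E1 (best of 20, 17, 6, 3, 7); Incumbent gets 9.
Incumbent's induced payoffs are 12, 2, 9, so Incumbent commits to Soft. Subgame-perfect outcome: (Soft, E5) with payoffs (12, 15).
Now find the simultaneous Nash equilibrium.
Incumbent's best replies: E1→Aggressive; E2→Aggressive; E3→Soft; E4→Aggressive; E5→Moderate.
Entrant's best replies: Soft→E5; Moderate→E4; Aggressive→E1.
The unique mutual best reply is (Aggressive, E1), giving (9, 20).
Incumbent's commitment gain: 12 − 9 = 3.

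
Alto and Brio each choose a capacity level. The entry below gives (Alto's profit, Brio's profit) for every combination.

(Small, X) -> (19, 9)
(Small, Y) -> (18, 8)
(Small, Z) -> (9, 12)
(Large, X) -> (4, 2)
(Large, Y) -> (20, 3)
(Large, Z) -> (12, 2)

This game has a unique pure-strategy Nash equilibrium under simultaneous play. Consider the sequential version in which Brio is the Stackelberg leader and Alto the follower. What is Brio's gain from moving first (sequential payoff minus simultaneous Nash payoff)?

6

Solve by backward induction (Brio leads).
- X: Alto compares 19, 4 and picks Small; Brio would get 9.
- Y: Alto compares 18, 20 and picks Large; Brio would get 3.
- Z: Alto compares 9, 12 and picks Large; Brio would get 2.
Maximizing over 9, 3, 2, Brio chooses X. Subgame-perfect outcome: (Small, X) with payoffs (19, 9).
For the simultaneous game, intersect best replies.
Alto's best replies: X→Small; Y→Large; Z→Large.
Brio's best replies: Small→Z; Large→Y.
Only (Large, Y) has each player best-responding; Nash payoffs (20, 3).
Brio's commitment gain: 9 − 3 = 6.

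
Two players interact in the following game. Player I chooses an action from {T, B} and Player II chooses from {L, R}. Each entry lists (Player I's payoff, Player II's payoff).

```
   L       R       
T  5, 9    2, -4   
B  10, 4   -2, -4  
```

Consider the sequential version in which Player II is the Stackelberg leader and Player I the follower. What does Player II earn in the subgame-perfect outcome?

Backward induction with Player II moving first.
- L → Player I plays B (best of 5, 10); Player II gets 4.
- R → Player I plays T (best of 2, -2); Player II gets -4.
Maximizing over 4, -4, Player II chooses L. Subgame-perfect outcome: (B, L) with payoffs (10, 4).

4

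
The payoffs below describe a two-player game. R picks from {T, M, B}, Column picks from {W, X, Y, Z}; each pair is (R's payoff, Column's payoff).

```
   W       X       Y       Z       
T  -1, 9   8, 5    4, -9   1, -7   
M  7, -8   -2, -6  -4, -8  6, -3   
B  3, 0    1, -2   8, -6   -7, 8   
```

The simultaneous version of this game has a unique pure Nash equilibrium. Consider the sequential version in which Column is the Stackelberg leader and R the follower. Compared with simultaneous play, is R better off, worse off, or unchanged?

R best-responds to each possible Column move:
- W → R plays M (best of -1, 7, 3); Column gets -8.
- X → R plays T (best of 8, -2, 1); Column gets 5.
- Y → R plays B (best of 4, -4, 8); Column gets -6.
- Z → R plays M (best of 1, 6, -7); Column gets -3.
Among -8, 5, -6, -3, the best is 5 at X. Subgame-perfect outcome: (T, X) with payoffs (8, 5).
For the simultaneous game, intersect best replies.
R's best replies: W→M; X→T; Y→B; Z→M.
Column's best replies: T→W; M→Z; B→Z.
Only (M, Z) has each player best-responding; Nash payoffs (6, -3).
R earns 8 sequentially versus 6 at the Nash outcome: better off.

better off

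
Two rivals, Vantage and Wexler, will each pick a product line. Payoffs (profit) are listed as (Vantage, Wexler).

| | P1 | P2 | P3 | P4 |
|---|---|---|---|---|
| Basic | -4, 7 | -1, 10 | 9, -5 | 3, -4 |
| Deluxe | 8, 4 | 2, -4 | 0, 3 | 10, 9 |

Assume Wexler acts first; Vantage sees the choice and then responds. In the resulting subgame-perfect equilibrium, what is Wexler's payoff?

9

Vantage best-responds to each possible Wexler move:
- P1 → Vantage plays Deluxe (best of -4, 8); Wexler gets 4.
- P2 → Vantage plays Deluxe (best of -1, 2); Wexler gets -4.
- P3 → Vantage plays Basic (best of 9, 0); Wexler gets -5.
- P4 → Vantage plays Deluxe (best of 3, 10); Wexler gets 9.
Wexler's induced payoffs are 4, -4, -5, 9, so Wexler commits to P4. Subgame-perfect outcome: (Deluxe, P4) with payoffs (10, 9).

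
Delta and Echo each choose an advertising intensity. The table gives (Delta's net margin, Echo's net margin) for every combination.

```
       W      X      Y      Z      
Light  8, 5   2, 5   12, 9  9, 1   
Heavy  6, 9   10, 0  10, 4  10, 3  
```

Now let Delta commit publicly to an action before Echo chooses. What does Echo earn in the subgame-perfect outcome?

Backward induction with Delta moving first.
- Light: Echo compares 5, 5, 9, 1 and picks Y; Delta would get 12.
- Heavy: Echo compares 9, 0, 4, 3 and picks W; Delta would get 6.
Among 12, 6, the best is 12 at Light. Subgame-perfect outcome: (Light, Y) with payoffs (12, 9).

9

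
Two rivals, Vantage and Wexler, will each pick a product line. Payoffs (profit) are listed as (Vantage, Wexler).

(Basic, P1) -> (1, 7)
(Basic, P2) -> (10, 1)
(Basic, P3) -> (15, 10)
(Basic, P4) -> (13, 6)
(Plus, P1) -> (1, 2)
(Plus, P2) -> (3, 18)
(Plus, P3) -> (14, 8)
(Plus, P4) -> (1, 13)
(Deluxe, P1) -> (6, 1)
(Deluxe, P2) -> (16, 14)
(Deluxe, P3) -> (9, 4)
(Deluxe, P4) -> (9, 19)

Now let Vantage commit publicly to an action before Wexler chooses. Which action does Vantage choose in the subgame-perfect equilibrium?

Wexler best-responds to each possible Vantage move:
- Basic → Wexler plays P3 (best of 7, 1, 10, 6); Vantage gets 15.
- Plus → Wexler plays P2 (best of 2, 18, 8, 13); Vantage gets 3.
- Deluxe → Wexler plays P4 (best of 1, 14, 4, 19); Vantage gets 9.
Vantage's induced payoffs are 15, 3, 9, so Vantage commits to Basic. Subgame-perfect outcome: (Basic, P3) with payoffs (15, 10).

Basic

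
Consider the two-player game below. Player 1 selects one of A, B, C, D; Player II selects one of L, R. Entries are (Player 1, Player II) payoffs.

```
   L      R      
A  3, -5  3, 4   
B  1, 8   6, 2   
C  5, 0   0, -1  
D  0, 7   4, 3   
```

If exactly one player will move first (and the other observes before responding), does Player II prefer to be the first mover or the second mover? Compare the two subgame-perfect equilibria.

If Player 1 leads: Player II's best replies are A→R, B→L, C→L, D→L; Player 1's induced payoffs 3, 1, 5, 0; outcome (C, L), payoffs (5, 0).
If Player II leads: Player 1's best replies are L→C, R→B; Player II's induced payoffs 0, 2; outcome (B, R), payoffs (6, 2).
Player II gets 2 moving first and 0 moving second, so Player II prefers to move first.

first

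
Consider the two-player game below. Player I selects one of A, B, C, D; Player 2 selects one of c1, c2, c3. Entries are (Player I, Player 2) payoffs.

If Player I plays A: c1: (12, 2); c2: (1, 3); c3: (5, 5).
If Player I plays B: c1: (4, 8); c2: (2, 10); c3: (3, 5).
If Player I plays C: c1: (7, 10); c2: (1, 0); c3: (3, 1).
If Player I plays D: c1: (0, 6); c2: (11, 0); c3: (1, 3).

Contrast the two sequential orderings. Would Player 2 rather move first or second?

second

If Player I leads: Player 2's best replies are A→c3, B→c2, C→c1, D→c1; Player I's induced payoffs 5, 2, 7, 0; outcome (C, c1), payoffs (7, 10).
If Player 2 leads: Player I's best replies are c1→A, c2→D, c3→A; Player 2's induced payoffs 2, 0, 5; outcome (A, c3), payoffs (5, 5).
Player 2 gets 5 moving first and 10 moving second, so Player 2 prefers to move second.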